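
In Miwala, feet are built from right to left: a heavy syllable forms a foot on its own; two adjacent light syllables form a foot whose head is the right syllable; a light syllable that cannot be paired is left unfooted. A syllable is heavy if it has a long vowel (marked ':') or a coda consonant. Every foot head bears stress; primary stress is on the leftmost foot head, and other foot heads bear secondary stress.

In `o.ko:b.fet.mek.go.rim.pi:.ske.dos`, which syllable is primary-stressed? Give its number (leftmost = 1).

2

Weights: 1 o L, 2 ko:b H, 3 fet H, 4 mek H, 5 go L, 6 rim H, 7 pi: H, 8 ske L, 9 dos H.
Parse right to left (heavy = foot alone; LL = one foot; stranded L unfooted): o (ˈko:b) (ˈfet) (ˈmek) go (ˈrim) (ˈpi:) ske (ˈdos).
Foot heads: 2, 3, 4, 6, 7, 9.
Primary stress on the leftmost head = syllable 2.
Primary stress: syllable 2 → o.ˈko:b.fet.mek.go.rim.pi:.ske.dos.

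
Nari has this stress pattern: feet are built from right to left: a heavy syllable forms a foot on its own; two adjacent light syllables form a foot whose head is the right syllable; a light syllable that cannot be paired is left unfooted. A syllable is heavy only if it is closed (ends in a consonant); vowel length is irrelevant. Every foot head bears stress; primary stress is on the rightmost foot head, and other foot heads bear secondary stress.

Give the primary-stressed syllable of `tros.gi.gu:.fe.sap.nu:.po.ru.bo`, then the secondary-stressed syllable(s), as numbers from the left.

Weights: 1 tros H, 2 gi L, 3 gu: L, 4 fe L, 5 sap H, 6 nu: L, 7 po L, 8 ru L, 9 bo L.
Parse right to left (heavy = foot alone; LL = one foot; stranded L unfooted): (ˈtros) gi (gu:.ˈfe) (ˈsap) (nu:.ˈpo) (ru.ˈbo).
Foot heads: 1, 4, 5, 7, 9.
Primary stress on the rightmost head = syllable 9.
Secondary stress on 1, 4, 5, 7: ˌtros.gi.gu:.ˌfe.ˌsap.nu:.ˌpo.ru.ˈbo.

primary 9, secondary 1, 4, 5, 7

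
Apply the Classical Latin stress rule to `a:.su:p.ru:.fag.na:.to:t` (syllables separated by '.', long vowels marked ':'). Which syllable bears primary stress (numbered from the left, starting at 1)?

5

Classical Latin: stress the penult if heavy (long vowel or closed), else the antepenult.
Weights: 4 fag H, 5 na: H, 6 to:t H.
The penult (syllable 5, na:) is heavy, so it takes stress.
Stress on syllable 5: a:.su:p.ru:.fag.ˈna:.to:t.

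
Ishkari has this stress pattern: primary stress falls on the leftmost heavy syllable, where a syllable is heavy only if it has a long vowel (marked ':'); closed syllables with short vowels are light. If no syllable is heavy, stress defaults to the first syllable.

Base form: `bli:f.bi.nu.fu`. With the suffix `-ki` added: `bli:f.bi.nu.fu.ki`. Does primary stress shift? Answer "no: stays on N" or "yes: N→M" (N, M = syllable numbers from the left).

no: stays on 1

Base `bli:f.bi.nu.fu` (4 syllables):
  Weights: 1 bli:f H, 2 bi L, 3 nu L, 4 fu L.
  Heavy syllables in the domain: 1. The leftmost is syllable 1 (bli:f).
  → primary stress on syllable 1.
Suffixed `bli:f.bi.nu.fu.ki` (5 syllables):
  Weights: 1 bli:f H, 2 bi L, 3 nu L, 4 fu L, 5 ki L.
  Heavy syllables in the domain: 1. The leftmost is syllable 1 (bli:f).
  → primary stress on syllable 1.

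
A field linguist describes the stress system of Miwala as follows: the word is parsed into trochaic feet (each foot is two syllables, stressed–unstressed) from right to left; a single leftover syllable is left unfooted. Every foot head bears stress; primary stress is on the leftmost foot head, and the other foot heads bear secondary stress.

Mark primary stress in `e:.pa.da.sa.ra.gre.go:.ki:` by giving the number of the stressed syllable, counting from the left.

1

Parse right to left into trochaic (ˈσσ) feet: (ˈe:.pa) (ˈda.sa) (ˈra.gre) (ˈgo:.ki:).
Foot heads (stressed positions): 1, 3, 5, 7.
End Rule Leftmost: primary stress on the leftmost head = syllable 1.
Primary stress: syllable 1 → ˈe:.pa.da.sa.ra.gre.go:.ki:.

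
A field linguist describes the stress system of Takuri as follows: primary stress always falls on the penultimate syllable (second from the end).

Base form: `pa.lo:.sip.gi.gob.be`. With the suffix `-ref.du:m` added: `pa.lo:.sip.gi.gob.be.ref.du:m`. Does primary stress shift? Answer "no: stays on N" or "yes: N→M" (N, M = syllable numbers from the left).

yes: 5→7

Base `pa.lo:.sip.gi.gob.be` (6 syllables):
  The word has 6 syllables; the penultimate syllable (second from the end) is syllable 5 (gob).
  → primary stress on syllable 5.
Suffixed `pa.lo:.sip.gi.gob.be.ref.du:m` (8 syllables):
  The word has 8 syllables; the penultimate syllable (second from the end) is syllable 7 (ref).
  → primary stress on syllable 7.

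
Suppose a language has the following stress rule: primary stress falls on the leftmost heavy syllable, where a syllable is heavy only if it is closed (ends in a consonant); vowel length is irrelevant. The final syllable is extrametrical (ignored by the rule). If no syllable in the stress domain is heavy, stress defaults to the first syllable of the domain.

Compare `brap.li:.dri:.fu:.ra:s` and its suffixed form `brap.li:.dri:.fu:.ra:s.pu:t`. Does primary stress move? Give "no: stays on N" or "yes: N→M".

no: stays on 1

Base `brap.li:.dri:.fu:.ra:s` (5 syllables):
  The final syllable (5, ra:s) is extrametrical; the stress domain is syllables 1–4.
  Weights: 1 brap H, 2 li: L, 3 dri: L, 4 fu: L.
  Heavy syllables in the domain: 1. The leftmost is syllable 1 (brap).
  → primary stress on syllable 1.
Suffixed `brap.li:.dri:.fu:.ra:s.pu:t` (6 syllables):
  The final syllable (6, pu:t) is extrametrical; the stress domain is syllables 1–5.
  Weights: 1 brap H, 2 li: L, 3 dri: L, 4 fu: L, 5 ra:s H.
  Heavy syllables in the domain: 1, 5. The leftmost is syllable 1 (brap).
  → primary stress on syllable 1.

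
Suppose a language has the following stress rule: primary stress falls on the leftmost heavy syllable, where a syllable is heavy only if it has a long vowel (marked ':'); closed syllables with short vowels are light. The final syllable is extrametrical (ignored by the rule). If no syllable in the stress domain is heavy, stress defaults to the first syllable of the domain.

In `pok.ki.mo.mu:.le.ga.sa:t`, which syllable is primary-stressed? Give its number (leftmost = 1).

4

The final syllable (7, sa:t) is extrametrical; the stress domain is syllables 1–6.
Weights: 1 pok L, 2 ki L, 3 mo L, 4 mu: H, 5 le L, 6 ga L.
Heavy syllables in the domain: 4. The leftmost is syllable 4 (mu:).
Primary stress: syllable 4 → pok.ki.mo.ˈmu:.le.ga.sa:t.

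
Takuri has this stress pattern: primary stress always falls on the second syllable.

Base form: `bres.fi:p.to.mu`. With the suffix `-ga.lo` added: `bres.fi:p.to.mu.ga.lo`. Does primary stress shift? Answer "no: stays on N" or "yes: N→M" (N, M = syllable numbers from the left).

no: stays on 2

Base `bres.fi:p.to.mu` (4 syllables):
  The word has 4 syllables; the second syllable is syllable 2 (fi:p).
  → primary stress on syllable 2.
Suffixed `bres.fi:p.to.mu.ga.lo` (6 syllables):
  The word has 6 syllables; the second syllable is syllable 2 (fi:p).
  → primary stress on syllable 2.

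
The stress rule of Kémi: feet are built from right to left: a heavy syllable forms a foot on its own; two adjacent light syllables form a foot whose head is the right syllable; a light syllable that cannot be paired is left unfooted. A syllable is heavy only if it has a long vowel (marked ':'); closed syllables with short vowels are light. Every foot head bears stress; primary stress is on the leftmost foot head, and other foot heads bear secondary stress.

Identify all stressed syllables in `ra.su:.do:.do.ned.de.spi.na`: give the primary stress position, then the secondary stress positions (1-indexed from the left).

Weights: 1 ra L, 2 su: H, 3 do: H, 4 do L, 5 ned L, 6 de L, 7 spi L, 8 na L.
Parse right to left (heavy = foot alone; LL = one foot; stranded L unfooted): ra (ˈsu:) (ˈdo:) do (ned.ˈde) (spi.ˈna).
Foot heads: 2, 3, 6, 8.
Primary stress on the leftmost head = syllable 2.
Secondary stress on 3, 6, 8: ra.ˈsu:.ˌdo:.do.ned.ˌde.spi.ˌna.

primary 2, secondary 3, 6, 8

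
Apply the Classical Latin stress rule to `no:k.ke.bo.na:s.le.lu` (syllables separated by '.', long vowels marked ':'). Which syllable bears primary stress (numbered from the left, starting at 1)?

Classical Latin: stress the penult if heavy (long vowel or closed), else the antepenult.
Weights: 4 na:s H, 5 le L, 6 lu L.
The penult (syllable 5, le) is light, so stress falls on the antepenult (syllable 4, na:s).
Stress on syllable 4: no:k.ke.bo.ˈna:s.le.lu.

4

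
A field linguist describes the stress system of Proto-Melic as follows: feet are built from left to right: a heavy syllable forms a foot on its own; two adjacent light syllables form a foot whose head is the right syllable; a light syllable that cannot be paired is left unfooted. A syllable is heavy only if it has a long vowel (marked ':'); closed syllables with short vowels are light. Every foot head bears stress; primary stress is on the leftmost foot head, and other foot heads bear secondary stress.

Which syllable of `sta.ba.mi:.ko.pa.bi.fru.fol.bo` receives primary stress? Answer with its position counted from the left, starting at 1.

Weights: 1 sta L, 2 ba L, 3 mi: H, 4 ko L, 5 pa L, 6 bi L, 7 fru L, 8 fol L, 9 bo L.
Parse left to right (heavy = foot alone; LL = one foot; stranded L unfooted): (sta.ˈba) (ˈmi:) (ko.ˈpa) (bi.ˈfru) (fol.ˈbo).
Foot heads: 2, 3, 5, 7, 9.
Primary stress on the leftmost head = syllable 2.
Primary stress: syllable 2 → sta.ˈba.mi:.ko.pa.bi.fru.fol.bo.

2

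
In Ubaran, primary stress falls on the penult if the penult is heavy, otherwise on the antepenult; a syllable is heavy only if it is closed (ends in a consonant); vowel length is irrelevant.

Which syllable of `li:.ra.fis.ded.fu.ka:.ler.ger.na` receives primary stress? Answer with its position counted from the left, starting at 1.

Weights: 7 ler H, 8 ger H, 9 na L.
The penult (syllable 8, ger) is heavy, so it takes stress.
Primary stress: syllable 8 → li:.ra.fis.ded.fu.ka:.ler.ˈger.na.

8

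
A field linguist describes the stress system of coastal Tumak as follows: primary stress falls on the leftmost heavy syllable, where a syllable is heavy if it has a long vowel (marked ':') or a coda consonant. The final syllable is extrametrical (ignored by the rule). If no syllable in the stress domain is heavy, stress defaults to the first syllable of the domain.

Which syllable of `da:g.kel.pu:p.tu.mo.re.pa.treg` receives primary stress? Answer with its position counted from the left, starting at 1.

1

The final syllable (8, treg) is extrametrical; the stress domain is syllables 1–7.
Weights: 1 da:g H, 2 kel H, 3 pu:p H, 4 tu L, 5 mo L, 6 re L, 7 pa L.
Heavy syllables in the domain: 1, 2, 3. The leftmost is syllable 1 (da:g).
Primary stress: syllable 1 → ˈda:g.kel.pu:p.tu.mo.re.pa.treg.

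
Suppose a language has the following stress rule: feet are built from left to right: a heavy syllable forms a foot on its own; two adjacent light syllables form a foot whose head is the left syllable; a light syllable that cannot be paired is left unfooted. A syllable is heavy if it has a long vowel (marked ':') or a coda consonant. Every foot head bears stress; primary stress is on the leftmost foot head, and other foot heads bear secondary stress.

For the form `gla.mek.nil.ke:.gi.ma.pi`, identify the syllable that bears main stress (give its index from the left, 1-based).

2

Weights: 1 gla L, 2 mek H, 3 nil H, 4 ke: H, 5 gi L, 6 ma L, 7 pi L.
Parse left to right (heavy = foot alone; LL = one foot; stranded L unfooted): gla (ˈmek) (ˈnil) (ˈke:) (ˈgi.ma) pi.
Foot heads: 2, 3, 4, 5.
Primary stress on the leftmost head = syllable 2.
Primary stress: syllable 2 → gla.ˈmek.nil.ke:.gi.ma.pi.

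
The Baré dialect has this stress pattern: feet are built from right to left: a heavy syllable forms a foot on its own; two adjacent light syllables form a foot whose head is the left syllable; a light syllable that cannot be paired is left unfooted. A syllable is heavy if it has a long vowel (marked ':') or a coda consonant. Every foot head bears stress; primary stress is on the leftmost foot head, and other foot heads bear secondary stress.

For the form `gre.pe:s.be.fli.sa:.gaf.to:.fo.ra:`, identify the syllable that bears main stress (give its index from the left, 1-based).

2

Weights: 1 gre L, 2 pe:s H, 3 be L, 4 fli L, 5 sa: H, 6 gaf H, 7 to: H, 8 fo L, 9 ra: H.
Parse right to left (heavy = foot alone; LL = one foot; stranded L unfooted): gre (ˈpe:s) (ˈbe.fli) (ˈsa:) (ˈgaf) (ˈto:) fo (ˈra:).
Foot heads: 2, 3, 5, 6, 7, 9.
Primary stress on the leftmost head = syllable 2.
Primary stress: syllable 2 → gre.ˈpe:s.be.fli.sa:.gaf.to:.fo.ra:.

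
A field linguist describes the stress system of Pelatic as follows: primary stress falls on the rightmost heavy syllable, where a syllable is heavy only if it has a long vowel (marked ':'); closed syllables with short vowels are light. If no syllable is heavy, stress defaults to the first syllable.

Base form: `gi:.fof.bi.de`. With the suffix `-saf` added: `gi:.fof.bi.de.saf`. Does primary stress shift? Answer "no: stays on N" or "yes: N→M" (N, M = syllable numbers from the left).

Base `gi:.fof.bi.de` (4 syllables):
  Weights: 1 gi: H, 2 fof L, 3 bi L, 4 de L.
  Heavy syllables in the domain: 1. The rightmost is syllable 1 (gi:).
  → primary stress on syllable 1.
Suffixed `gi:.fof.bi.de.saf` (5 syllables):
  Weights: 1 gi: H, 2 fof L, 3 bi L, 4 de L, 5 saf L.
  Heavy syllables in the domain: 1. The rightmost is syllable 1 (gi:).
  → primary stress on syllable 1.

no: stays on 1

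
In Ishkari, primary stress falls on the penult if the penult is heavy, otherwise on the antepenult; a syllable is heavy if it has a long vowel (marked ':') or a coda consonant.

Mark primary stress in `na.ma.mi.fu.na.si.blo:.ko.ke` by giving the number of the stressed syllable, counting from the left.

7

Weights: 7 blo: H, 8 ko L, 9 ke L.
The penult (syllable 8, ko) is light, so stress falls on the antepenult (syllable 7, blo:).
Primary stress: syllable 7 → na.ma.mi.fu.na.si.ˈblo:.ko.ke.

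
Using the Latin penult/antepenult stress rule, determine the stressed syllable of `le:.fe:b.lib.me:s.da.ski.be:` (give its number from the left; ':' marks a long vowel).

Classical Latin: stress the penult if heavy (long vowel or closed), else the antepenult.
Weights: 5 da L, 6 ski L, 7 be: H.
The penult (syllable 6, ski) is light, so stress falls on the antepenult (syllable 5, da).
Stress on syllable 5: le:.fe:b.lib.me:s.ˈda.ski.be:.

5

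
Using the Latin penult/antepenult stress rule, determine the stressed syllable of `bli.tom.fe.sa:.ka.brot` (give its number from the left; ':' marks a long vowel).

4

Classical Latin: stress the penult if heavy (long vowel or closed), else the antepenult.
Weights: 4 sa: H, 5 ka L, 6 brot H.
The penult (syllable 5, ka) is light, so stress falls on the antepenult (syllable 4, sa:).
Stress on syllable 4: bli.tom.fe.ˈsa:.ka.brot.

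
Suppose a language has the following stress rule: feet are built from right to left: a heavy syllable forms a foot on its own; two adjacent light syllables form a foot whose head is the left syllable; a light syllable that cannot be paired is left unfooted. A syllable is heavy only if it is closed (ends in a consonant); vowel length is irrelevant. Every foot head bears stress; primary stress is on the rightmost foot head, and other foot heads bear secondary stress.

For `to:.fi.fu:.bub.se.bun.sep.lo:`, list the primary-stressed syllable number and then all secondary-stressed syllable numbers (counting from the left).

Weights: 1 to: L, 2 fi L, 3 fu: L, 4 bub H, 5 se L, 6 bun H, 7 sep H, 8 lo: L.
Parse right to left (heavy = foot alone; LL = one foot; stranded L unfooted): to: (ˈfi.fu:) (ˈbub) se (ˈbun) (ˈsep) lo:.
Foot heads: 2, 4, 6, 7.
Primary stress on the rightmost head = syllable 7.
Secondary stress on 2, 4, 6: to:.ˌfi.fu:.ˌbub.se.ˌbun.ˈsep.lo:.

primary 7, secondary 2, 4, 6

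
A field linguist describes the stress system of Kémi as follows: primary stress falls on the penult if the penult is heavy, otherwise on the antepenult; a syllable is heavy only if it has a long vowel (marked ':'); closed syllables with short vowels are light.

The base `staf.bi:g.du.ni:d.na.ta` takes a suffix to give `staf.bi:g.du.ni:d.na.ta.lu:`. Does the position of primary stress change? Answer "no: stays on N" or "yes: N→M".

yes: 4→5

Base `staf.bi:g.du.ni:d.na.ta` (6 syllables):
  Weights: 4 ni:d H, 5 na L, 6 ta L.
  The penult (syllable 5, na) is light, so stress falls on the antepenult (syllable 4, ni:d).
  → primary stress on syllable 4.
Suffixed `staf.bi:g.du.ni:d.na.ta.lu:` (7 syllables):
  Weights: 5 na L, 6 ta L, 7 lu: H.
  The penult (syllable 6, ta) is light, so stress falls on the antepenult (syllable 5, na).
  → primary stress on syllable 5.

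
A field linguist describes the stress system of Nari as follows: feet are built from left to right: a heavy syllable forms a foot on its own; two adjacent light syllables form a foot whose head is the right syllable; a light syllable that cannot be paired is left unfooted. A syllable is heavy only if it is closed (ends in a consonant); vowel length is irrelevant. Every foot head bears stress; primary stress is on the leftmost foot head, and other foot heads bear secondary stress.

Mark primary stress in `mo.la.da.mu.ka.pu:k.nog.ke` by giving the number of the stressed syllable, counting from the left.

Weights: 1 mo L, 2 la L, 3 da L, 4 mu L, 5 ka L, 6 pu:k H, 7 nog H, 8 ke L.
Parse left to right (heavy = foot alone; LL = one foot; stranded L unfooted): (mo.ˈla) (da.ˈmu) ka (ˈpu:k) (ˈnog) ke.
Foot heads: 2, 4, 6, 7.
Primary stress on the leftmost head = syllable 2.
Primary stress: syllable 2 → mo.ˈla.da.mu.ka.pu:k.nog.ke.

2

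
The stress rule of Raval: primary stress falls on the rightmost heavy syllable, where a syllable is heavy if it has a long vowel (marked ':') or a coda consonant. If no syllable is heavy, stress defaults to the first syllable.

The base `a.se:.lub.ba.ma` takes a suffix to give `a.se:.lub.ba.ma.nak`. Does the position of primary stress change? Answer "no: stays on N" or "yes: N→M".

yes: 3→6

Base `a.se:.lub.ba.ma` (5 syllables):
  Weights: 1 a L, 2 se: H, 3 lub H, 4 ba L, 5 ma L.
  Heavy syllables in the domain: 2, 3. The rightmost is syllable 3 (lub).
  → primary stress on syllable 3.
Suffixed `a.se:.lub.ba.ma.nak` (6 syllables):
  Weights: 1 a L, 2 se: H, 3 lub H, 4 ba L, 5 ma L, 6 nak H.
  Heavy syllables in the domain: 2, 3, 6. The rightmost is syllable 6 (nak).
  → primary stress on syllable 6.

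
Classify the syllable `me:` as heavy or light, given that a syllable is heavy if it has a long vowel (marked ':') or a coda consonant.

`me:`: long vowel, open (no coda). Long vowel → heavy.

heavy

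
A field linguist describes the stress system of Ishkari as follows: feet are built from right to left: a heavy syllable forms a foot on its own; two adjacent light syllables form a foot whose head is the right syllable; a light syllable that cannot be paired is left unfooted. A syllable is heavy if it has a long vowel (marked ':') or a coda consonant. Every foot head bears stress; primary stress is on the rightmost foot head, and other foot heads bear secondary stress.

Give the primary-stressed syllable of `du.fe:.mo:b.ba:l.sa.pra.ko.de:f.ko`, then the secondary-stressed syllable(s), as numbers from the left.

primary 8, secondary 2, 3, 4, 7

Weights: 1 du L, 2 fe: H, 3 mo:b H, 4 ba:l H, 5 sa L, 6 pra L, 7 ko L, 8 de:f H, 9 ko L.
Parse right to left (heavy = foot alone; LL = one foot; stranded L unfooted): du (ˈfe:) (ˈmo:b) (ˈba:l) sa (pra.ˈko) (ˈde:f) ko.
Foot heads: 2, 3, 4, 7, 8.
Primary stress on the rightmost head = syllable 8.
Secondary stress on 2, 3, 4, 7: du.ˌfe:.ˌmo:b.ˌba:l.sa.pra.ˌko.ˈde:f.ko.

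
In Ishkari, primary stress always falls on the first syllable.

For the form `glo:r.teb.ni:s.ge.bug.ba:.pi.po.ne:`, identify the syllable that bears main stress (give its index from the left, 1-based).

1

The word has 9 syllables; the first syllable is syllable 1 (glo:r).
Primary stress: syllable 1 → ˈglo:r.teb.ni:s.ge.bug.ba:.pi.po.ne:.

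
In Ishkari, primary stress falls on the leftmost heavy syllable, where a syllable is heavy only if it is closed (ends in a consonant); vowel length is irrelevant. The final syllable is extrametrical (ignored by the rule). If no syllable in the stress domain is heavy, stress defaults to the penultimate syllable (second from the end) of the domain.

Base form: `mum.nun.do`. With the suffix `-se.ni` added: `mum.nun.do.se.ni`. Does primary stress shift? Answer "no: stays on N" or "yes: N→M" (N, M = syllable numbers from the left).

no: stays on 1

Base `mum.nun.do` (3 syllables):
  The final syllable (3, do) is extrametrical; the stress domain is syllables 1–2.
  Weights: 1 mum H, 2 nun H.
  Heavy syllables in the domain: 1, 2. The leftmost is syllable 1 (mum).
  → primary stress on syllable 1.
Suffixed `mum.nun.do.se.ni` (5 syllables):
  The final syllable (5, ni) is extrametrical; the stress domain is syllables 1–4.
  Weights: 1 mum H, 2 nun H, 3 do L, 4 se L.
  Heavy syllables in the domain: 1, 2. The leftmost is syllable 1 (mum).
  → primary stress on syllable 1.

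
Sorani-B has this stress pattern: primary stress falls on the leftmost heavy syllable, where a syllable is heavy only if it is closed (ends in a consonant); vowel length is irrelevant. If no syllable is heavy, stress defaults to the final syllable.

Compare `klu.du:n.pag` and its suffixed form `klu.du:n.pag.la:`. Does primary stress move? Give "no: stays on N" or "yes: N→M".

no: stays on 2

Base `klu.du:n.pag` (3 syllables):
  Weights: 1 klu L, 2 du:n H, 3 pag H.
  Heavy syllables in the domain: 2, 3. The leftmost is syllable 2 (du:n).
  → primary stress on syllable 2.
Suffixed `klu.du:n.pag.la:` (4 syllables):
  Weights: 1 klu L, 2 du:n H, 3 pag H, 4 la: L.
  Heavy syllables in the domain: 2, 3. The leftmost is syllable 2 (du:n).
  → primary stress on syllable 2.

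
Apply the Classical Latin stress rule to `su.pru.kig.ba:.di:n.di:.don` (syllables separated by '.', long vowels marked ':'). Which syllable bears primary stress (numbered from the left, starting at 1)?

6

Classical Latin: stress the penult if heavy (long vowel or closed), else the antepenult.
Weights: 5 di:n H, 6 di: H, 7 don H.
The penult (syllable 6, di:) is heavy, so it takes stress.
Stress on syllable 6: su.pru.kig.ba:.di:n.ˈdi:.don.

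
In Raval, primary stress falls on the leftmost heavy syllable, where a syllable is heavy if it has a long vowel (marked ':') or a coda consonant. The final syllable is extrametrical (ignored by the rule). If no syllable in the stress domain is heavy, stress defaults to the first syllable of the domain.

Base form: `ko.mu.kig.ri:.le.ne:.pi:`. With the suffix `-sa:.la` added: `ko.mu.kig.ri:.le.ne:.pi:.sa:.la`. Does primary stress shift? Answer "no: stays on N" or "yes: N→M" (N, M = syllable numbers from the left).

Base `ko.mu.kig.ri:.le.ne:.pi:` (7 syllables):
  The final syllable (7, pi:) is extrametrical; the stress domain is syllables 1–6.
  Weights: 1 ko L, 2 mu L, 3 kig H, 4 ri: H, 5 le L, 6 ne: H.
  Heavy syllables in the domain: 3, 4, 6. The leftmost is syllable 3 (kig).
  → primary stress on syllable 3.
Suffixed `ko.mu.kig.ri:.le.ne:.pi:.sa:.la` (9 syllables):
  The final syllable (9, la) is extrametrical; the stress domain is syllables 1–8.
  Weights: 1 ko L, 2 mu L, 3 kig H, 4 ri: H, 5 le L, 6 ne: H, 7 pi: H, 8 sa: H.
  Heavy syllables in the domain: 3, 4, 6, 7, 8. The leftmost is syllable 3 (kig).
  → primary stress on syllable 3.

no: stays on 3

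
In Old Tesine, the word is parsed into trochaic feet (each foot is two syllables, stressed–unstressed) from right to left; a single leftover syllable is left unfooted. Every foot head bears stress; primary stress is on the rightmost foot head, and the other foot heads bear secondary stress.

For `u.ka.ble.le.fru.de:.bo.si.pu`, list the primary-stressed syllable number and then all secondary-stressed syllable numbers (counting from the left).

Parse right to left into trochaic (ˈσσ) feet: u (ˈka.ble) (ˈle.fru) (ˈde:.bo) (ˈsi.pu). Syllable 1 is left unfooted.
Foot heads (stressed positions): 2, 4, 6, 8.
End Rule Rightmost: primary stress on the rightmost head = syllable 8.
Secondary stress on 2, 4, 6: u.ˌka.ble.ˌle.fru.ˌde:.bo.ˈsi.pu.

primary 8, secondary 2, 4, 6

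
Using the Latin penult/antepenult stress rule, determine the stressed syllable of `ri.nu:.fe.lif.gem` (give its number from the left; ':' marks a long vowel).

4

Classical Latin: stress the penult if heavy (long vowel or closed), else the antepenult.
Weights: 3 fe L, 4 lif H, 5 gem H.
The penult (syllable 4, lif) is heavy, so it takes stress.
Stress on syllable 4: ri.nu:.fe.ˈlif.gem.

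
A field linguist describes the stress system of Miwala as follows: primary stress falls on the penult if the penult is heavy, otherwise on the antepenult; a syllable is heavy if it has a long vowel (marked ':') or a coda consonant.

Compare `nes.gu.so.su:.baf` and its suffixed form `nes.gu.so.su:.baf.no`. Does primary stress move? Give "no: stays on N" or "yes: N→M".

yes: 4→5

Base `nes.gu.so.su:.baf` (5 syllables):
  Weights: 3 so L, 4 su: H, 5 baf H.
  The penult (syllable 4, su:) is heavy, so it takes stress.
  → primary stress on syllable 4.
Suffixed `nes.gu.so.su:.baf.no` (6 syllables):
  Weights: 4 su: H, 5 baf H, 6 no L.
  The penult (syllable 5, baf) is heavy, so it takes stress.
  → primary stress on syllable 5.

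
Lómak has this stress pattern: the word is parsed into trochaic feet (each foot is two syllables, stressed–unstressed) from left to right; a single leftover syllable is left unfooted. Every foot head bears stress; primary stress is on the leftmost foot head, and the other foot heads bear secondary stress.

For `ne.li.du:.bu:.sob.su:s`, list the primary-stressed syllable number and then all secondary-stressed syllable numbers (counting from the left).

Parse left to right into trochaic (ˈσσ) feet: (ˈne.li) (ˈdu:.bu:) (ˈsob.su:s).
Foot heads (stressed positions): 1, 3, 5.
End Rule Leftmost: primary stress on the leftmost head = syllable 1.
Secondary stress on 3, 5: ˈne.li.ˌdu:.bu:.ˌsob.su:s.

primary 1, secondary 3, 5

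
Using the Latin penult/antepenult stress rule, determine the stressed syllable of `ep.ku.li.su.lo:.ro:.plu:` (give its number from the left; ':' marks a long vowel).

Classical Latin: stress the penult if heavy (long vowel or closed), else the antepenult.
Weights: 5 lo: H, 6 ro: H, 7 plu: H.
The penult (syllable 6, ro:) is heavy, so it takes stress.
Stress on syllable 6: ep.ku.li.su.lo:.ˈro:.plu:.

6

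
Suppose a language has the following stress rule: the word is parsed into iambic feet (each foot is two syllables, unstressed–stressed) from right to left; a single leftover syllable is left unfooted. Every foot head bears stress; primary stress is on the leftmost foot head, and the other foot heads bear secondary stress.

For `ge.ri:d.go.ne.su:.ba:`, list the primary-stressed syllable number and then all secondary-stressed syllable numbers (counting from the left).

Parse right to left into iambic (σˈσ) feet: (ge.ˈri:d) (go.ˈne) (su:.ˈba:).
Foot heads (stressed positions): 2, 4, 6.
End Rule Leftmost: primary stress on the leftmost head = syllable 2.
Secondary stress on 4, 6: ge.ˈri:d.go.ˌne.su:.ˌba:.

primary 2, secondary 4, 6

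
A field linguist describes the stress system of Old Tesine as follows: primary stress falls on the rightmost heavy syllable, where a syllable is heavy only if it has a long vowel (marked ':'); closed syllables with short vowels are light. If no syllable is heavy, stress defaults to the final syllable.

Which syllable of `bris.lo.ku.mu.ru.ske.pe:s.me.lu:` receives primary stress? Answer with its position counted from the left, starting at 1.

Weights: 1 bris L, 2 lo L, 3 ku L, 4 mu L, 5 ru L, 6 ske L, 7 pe:s H, 8 me L, 9 lu: H.
Heavy syllables in the domain: 7, 9. The rightmost is syllable 9 (lu:).
Primary stress: syllable 9 → bris.lo.ku.mu.ru.ske.pe:s.me.ˈlu:.

9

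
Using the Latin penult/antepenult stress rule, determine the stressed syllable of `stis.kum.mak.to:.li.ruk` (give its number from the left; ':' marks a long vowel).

Classical Latin: stress the penult if heavy (long vowel or closed), else the antepenult.
Weights: 4 to: H, 5 li L, 6 ruk H.
The penult (syllable 5, li) is light, so stress falls on the antepenult (syllable 4, to:).
Stress on syllable 4: stis.kum.mak.ˈto:.li.ruk.

4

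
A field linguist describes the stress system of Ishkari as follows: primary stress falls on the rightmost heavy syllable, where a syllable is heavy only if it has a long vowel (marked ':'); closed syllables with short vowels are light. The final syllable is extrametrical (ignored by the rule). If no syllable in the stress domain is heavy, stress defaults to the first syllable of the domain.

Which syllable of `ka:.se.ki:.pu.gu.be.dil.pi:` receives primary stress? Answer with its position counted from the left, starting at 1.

The final syllable (8, pi:) is extrametrical; the stress domain is syllables 1–7.
Weights: 1 ka: H, 2 se L, 3 ki: H, 4 pu L, 5 gu L, 6 be L, 7 dil L.
Heavy syllables in the domain: 1, 3. The rightmost is syllable 3 (ki:).
Primary stress: syllable 3 → ka:.se.ˈki:.pu.gu.be.dil.pi:.

3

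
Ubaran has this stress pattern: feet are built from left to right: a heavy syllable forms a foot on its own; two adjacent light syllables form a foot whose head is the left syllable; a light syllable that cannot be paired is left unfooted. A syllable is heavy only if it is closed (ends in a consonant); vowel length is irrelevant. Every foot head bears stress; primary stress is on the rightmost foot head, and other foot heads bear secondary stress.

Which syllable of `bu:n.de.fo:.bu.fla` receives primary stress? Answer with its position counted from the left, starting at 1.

Weights: 1 bu:n H, 2 de L, 3 fo: L, 4 bu L, 5 fla L.
Parse left to right (heavy = foot alone; LL = one foot; stranded L unfooted): (ˈbu:n) (ˈde.fo:) (ˈbu.fla).
Foot heads: 1, 2, 4.
Primary stress on the rightmost head = syllable 4.
Primary stress: syllable 4 → bu:n.de.fo:.ˈbu.fla.

4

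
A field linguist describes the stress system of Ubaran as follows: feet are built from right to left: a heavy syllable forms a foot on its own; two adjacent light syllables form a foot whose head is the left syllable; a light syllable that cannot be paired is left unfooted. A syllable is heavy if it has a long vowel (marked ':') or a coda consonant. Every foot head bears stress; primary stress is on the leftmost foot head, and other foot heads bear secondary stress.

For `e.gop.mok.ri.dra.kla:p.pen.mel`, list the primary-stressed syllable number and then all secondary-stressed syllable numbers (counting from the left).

Weights: 1 e L, 2 gop H, 3 mok H, 4 ri L, 5 dra L, 6 kla:p H, 7 pen H, 8 mel H.
Parse right to left (heavy = foot alone; LL = one foot; stranded L unfooted): e (ˈgop) (ˈmok) (ˈri.dra) (ˈkla:p) (ˈpen) (ˈmel).
Foot heads: 2, 3, 4, 6, 7, 8.
Primary stress on the leftmost head = syllable 2.
Secondary stress on 3, 4, 6, 7, 8: e.ˈgop.ˌmok.ˌri.dra.ˌkla:p.ˌpen.ˌmel.

primary 2, secondary 3, 4, 6, 7, 8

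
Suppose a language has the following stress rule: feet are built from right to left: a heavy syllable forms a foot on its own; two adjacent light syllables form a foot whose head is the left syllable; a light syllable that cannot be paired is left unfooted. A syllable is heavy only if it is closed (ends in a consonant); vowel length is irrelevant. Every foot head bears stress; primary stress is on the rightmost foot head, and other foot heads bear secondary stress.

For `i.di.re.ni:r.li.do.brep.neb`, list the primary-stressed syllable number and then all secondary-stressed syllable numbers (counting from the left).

primary 8, secondary 2, 4, 5, 7

Weights: 1 i L, 2 di L, 3 re L, 4 ni:r H, 5 li L, 6 do L, 7 brep H, 8 neb H.
Parse right to left (heavy = foot alone; LL = one foot; stranded L unfooted): i (ˈdi.re) (ˈni:r) (ˈli.do) (ˈbrep) (ˈneb).
Foot heads: 2, 4, 5, 7, 8.
Primary stress on the rightmost head = syllable 8.
Secondary stress on 2, 4, 5, 7: i.ˌdi.re.ˌni:r.ˌli.do.ˌbrep.ˈneb.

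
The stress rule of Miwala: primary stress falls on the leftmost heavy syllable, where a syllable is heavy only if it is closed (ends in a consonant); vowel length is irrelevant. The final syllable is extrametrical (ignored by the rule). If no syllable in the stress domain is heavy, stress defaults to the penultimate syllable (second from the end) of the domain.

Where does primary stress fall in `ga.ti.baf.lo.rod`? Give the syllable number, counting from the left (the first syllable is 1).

3

The final syllable (5, rod) is extrametrical; the stress domain is syllables 1–4.
Weights: 1 ga L, 2 ti L, 3 baf H, 4 lo L.
Heavy syllables in the domain: 3. The leftmost is syllable 3 (baf).
Primary stress: syllable 3 → ga.ti.ˈbaf.lo.rod.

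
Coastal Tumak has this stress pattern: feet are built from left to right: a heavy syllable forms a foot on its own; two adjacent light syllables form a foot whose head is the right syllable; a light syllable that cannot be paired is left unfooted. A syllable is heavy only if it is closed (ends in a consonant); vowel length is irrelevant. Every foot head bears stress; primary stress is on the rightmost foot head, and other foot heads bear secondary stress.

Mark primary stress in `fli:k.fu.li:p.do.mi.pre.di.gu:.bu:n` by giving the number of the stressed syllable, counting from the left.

Weights: 1 fli:k H, 2 fu L, 3 li:p H, 4 do L, 5 mi L, 6 pre L, 7 di L, 8 gu: L, 9 bu:n H.
Parse left to right (heavy = foot alone; LL = one foot; stranded L unfooted): (ˈfli:k) fu (ˈli:p) (do.ˈmi) (pre.ˈdi) gu: (ˈbu:n).
Foot heads: 1, 3, 5, 7, 9.
Primary stress on the rightmost head = syllable 9.
Primary stress: syllable 9 → fli:k.fu.li:p.do.mi.pre.di.gu:.ˈbu:n.

9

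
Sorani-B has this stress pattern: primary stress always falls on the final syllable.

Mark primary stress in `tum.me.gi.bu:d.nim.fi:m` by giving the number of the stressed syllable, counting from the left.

The word has 6 syllables; the final syllable is syllable 6 (fi:m).
Primary stress: syllable 6 → tum.me.gi.bu:d.nim.ˈfi:m.

6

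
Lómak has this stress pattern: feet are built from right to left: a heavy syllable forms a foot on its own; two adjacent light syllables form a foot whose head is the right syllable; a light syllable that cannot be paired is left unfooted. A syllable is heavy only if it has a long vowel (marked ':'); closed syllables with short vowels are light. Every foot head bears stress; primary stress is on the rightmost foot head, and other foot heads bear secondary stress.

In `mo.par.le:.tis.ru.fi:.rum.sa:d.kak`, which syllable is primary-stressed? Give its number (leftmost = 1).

8

Weights: 1 mo L, 2 par L, 3 le: H, 4 tis L, 5 ru L, 6 fi: H, 7 rum L, 8 sa:d H, 9 kak L.
Parse right to left (heavy = foot alone; LL = one foot; stranded L unfooted): (mo.ˈpar) (ˈle:) (tis.ˈru) (ˈfi:) rum (ˈsa:d) kak.
Foot heads: 2, 3, 5, 6, 8.
Primary stress on the rightmost head = syllable 8.
Primary stress: syllable 8 → mo.par.le:.tis.ru.fi:.rum.ˈsa:d.kak.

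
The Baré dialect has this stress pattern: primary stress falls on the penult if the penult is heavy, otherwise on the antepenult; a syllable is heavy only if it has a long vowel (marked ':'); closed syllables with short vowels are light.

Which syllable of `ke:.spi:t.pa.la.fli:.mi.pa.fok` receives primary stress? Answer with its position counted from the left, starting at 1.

6

Weights: 6 mi L, 7 pa L, 8 fok L.
The penult (syllable 7, pa) is light, so stress falls on the antepenult (syllable 6, mi).
Primary stress: syllable 6 → ke:.spi:t.pa.la.fli:.ˈmi.pa.fok.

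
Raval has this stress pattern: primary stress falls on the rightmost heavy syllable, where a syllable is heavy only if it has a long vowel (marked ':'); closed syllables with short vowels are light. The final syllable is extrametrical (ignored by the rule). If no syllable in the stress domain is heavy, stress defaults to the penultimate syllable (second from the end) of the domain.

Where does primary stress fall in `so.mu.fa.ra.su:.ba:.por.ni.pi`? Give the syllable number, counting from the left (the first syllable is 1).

The final syllable (9, pi) is extrametrical; the stress domain is syllables 1–8.
Weights: 1 so L, 2 mu L, 3 fa L, 4 ra L, 5 su: H, 6 ba: H, 7 por L, 8 ni L.
Heavy syllables in the domain: 5, 6. The rightmost is syllable 6 (ba:).
Primary stress: syllable 6 → so.mu.fa.ra.su:.ˈba:.por.ni.pi.

6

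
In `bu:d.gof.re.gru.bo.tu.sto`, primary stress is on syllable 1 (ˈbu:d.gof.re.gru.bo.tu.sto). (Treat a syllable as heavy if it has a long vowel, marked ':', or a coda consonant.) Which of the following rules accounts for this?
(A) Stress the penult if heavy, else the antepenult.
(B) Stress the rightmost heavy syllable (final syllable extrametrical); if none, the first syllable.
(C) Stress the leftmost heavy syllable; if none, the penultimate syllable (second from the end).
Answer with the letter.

C

Rule A → syllable 5 (observed: 1).
Rule B → syllable 2 (observed: 1).
Rule C → syllable 1 ✓.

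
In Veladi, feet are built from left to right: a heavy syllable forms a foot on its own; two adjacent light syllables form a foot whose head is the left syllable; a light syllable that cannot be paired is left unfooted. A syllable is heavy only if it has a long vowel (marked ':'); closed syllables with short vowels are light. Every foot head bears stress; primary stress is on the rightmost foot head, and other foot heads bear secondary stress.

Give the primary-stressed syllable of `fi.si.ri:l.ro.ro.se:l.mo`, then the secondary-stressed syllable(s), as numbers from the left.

Weights: 1 fi L, 2 si L, 3 ri:l H, 4 ro L, 5 ro L, 6 se:l H, 7 mo L.
Parse left to right (heavy = foot alone; LL = one foot; stranded L unfooted): (ˈfi.si) (ˈri:l) (ˈro.ro) (ˈse:l) mo.
Foot heads: 1, 3, 4, 6.
Primary stress on the rightmost head = syllable 6.
Secondary stress on 1, 3, 4: ˌfi.si.ˌri:l.ˌro.ro.ˈse:l.mo.

primary 6, secondary 1, 3, 4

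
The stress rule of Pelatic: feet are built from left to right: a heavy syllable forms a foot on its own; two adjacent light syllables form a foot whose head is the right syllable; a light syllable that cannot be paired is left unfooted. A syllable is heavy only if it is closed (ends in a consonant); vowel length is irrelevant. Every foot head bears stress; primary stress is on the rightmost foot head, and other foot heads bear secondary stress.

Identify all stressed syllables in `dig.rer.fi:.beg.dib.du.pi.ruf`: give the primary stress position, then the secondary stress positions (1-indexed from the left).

primary 8, secondary 1, 2, 4, 5, 7

Weights: 1 dig H, 2 rer H, 3 fi: L, 4 beg H, 5 dib H, 6 du L, 7 pi L, 8 ruf H.
Parse left to right (heavy = foot alone; LL = one foot; stranded L unfooted): (ˈdig) (ˈrer) fi: (ˈbeg) (ˈdib) (du.ˈpi) (ˈruf).
Foot heads: 1, 2, 4, 5, 7, 8.
Primary stress on the rightmost head = syllable 8.
Secondary stress on 1, 2, 4, 5, 7: ˌdig.ˌrer.fi:.ˌbeg.ˌdib.du.ˌpi.ˈruf.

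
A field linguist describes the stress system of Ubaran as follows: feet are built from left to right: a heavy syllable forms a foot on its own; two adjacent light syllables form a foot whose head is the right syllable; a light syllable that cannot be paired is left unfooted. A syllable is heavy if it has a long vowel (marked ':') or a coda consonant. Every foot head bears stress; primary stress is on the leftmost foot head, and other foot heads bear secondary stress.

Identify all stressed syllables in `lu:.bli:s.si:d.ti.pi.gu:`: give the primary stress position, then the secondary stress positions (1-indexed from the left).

Weights: 1 lu: H, 2 bli:s H, 3 si:d H, 4 ti L, 5 pi L, 6 gu: H.
Parse left to right (heavy = foot alone; LL = one foot; stranded L unfooted): (ˈlu:) (ˈbli:s) (ˈsi:d) (ti.ˈpi) (ˈgu:).
Foot heads: 1, 2, 3, 5, 6.
Primary stress on the leftmost head = syllable 1.
Secondary stress on 2, 3, 5, 6: ˈlu:.ˌbli:s.ˌsi:d.ti.ˌpi.ˌgu:.

primary 1, secondary 2, 3, 5, 6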